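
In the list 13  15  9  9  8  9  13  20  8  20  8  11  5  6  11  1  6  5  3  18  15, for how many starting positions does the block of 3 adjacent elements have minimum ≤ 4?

13 15 9 → min 9
15 9 9 → min 9
9 9 8 → min 8
9 8 9 → min 8
8 9 13 → min 8
9 13 20 → min 9
13 20 8 → min 8
20 8 20 → min 8
8 20 8 → min 8
20 8 11 → min 8
8 11 5 → min 5
11 5 6 → min 5
5 6 11 → min 5
6 11 1 → min 1  ≤ 4 ✓
11 1 6 → min 1  ≤ 4 ✓
1 6 5 → min 1  ≤ 4 ✓
6 5 3 → min 3  ≤ 4 ✓
5 3 18 → min 3  ≤ 4 ✓
3 18 15 → min 3  ≤ 4 ✓
6 windows satisfy the condition.

6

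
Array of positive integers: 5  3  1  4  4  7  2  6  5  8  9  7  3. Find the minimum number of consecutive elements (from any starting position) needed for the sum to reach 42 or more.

add 5: running sum 5 < 42
add 3: running sum 8 < 42
add 1: running sum 9 < 42
add 4: running sum 13 < 42
add 4: running sum 17 < 42
add 7: running sum 24 < 42
add 2: running sum 26 < 42
add 6: running sum 32 < 42
add 5: running sum 37 < 42
end 9: [5, 3, 1, 4, 4, 7, 2, 6, 5, 8] sum 45, len 10
end 10: [4, 4, 7, 2, 6, 5, 8, 9] sum 45, len 8
end 11: [7, 2, 6, 5, 8, 9, 7] sum 44, len 7
end 12: [7, 2, 6, 5, 8, 9, 7, 3] sum 47, len 8
Shortest qualifying length: 7.

7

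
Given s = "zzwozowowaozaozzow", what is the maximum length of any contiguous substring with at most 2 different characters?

4

Extend right; when distinct count exceeds 2, shrink from the left:
[z] 1 distinct, len 1
[z, z] 1 distinct, len 2
[z, z, w] 2 distinct, len 3
[w, o] 2 distinct, len 2
[o, z] 2 distinct, len 2
[o, z, o] 2 distinct, len 3
[o, w] 2 distinct, len 2
[o, w, o] 2 distinct, len 3
[o, w, o, w] 2 distinct, len 4
[w, a] 2 distinct, len 2
[a, o] 2 distinct, len 2
[o, z] 2 distinct, len 2
[z, a] 2 distinct, len 2
[a, o] 2 distinct, len 2
[o, z] 2 distinct, len 2
[o, z, z] 2 distinct, len 3
[o, z, z, o] 2 distinct, len 4
[o, w] 2 distinct, len 2
Longest length with ≤2 distinct: 4.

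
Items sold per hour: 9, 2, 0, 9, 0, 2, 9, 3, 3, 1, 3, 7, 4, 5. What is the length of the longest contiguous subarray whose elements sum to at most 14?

5

Extend to the right; shrink from the left whenever the sum exceeds 14:
[9] sum 9 len 1
[9, 2] sum 11 len 2
[9, 2, 0] sum 11 len 3
[2, 0, 9] sum 11 len 3
[2, 0, 9, 0] sum 11 len 4
[2, 0, 9, 0, 2] sum 13 len 5
[0, 2, 9] sum 11 len 3
[0, 2, 9, 3] sum 14 len 4
[3, 3] sum 6 len 2
[3, 3, 1] sum 7 len 3
[3, 3, 1, 3] sum 10 len 4
[3, 1, 3, 7] sum 14 len 4
[3, 7, 4] sum 14 len 3
[4, 5] sum 9 len 2
Longest length seen: 5.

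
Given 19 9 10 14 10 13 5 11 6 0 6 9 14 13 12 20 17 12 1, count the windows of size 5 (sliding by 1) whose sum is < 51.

6

(19, 9, 10, 14, 10) → sum 62
(9, 10, 14, 10, 13) → sum 56
(10, 14, 10, 13, 5) → sum 52
(14, 10, 13, 5, 11) → sum 53
(10, 13, 5, 11, 6) → sum 45  < 51 ✓
(13, 5, 11, 6, 0) → sum 35  < 51 ✓
(5, 11, 6, 0, 6) → sum 28  < 51 ✓
(11, 6, 0, 6, 9) → sum 32  < 51 ✓
(6, 0, 6, 9, 14) → sum 35  < 51 ✓
(0, 6, 9, 14, 13) → sum 42  < 51 ✓
(6, 9, 14, 13, 12) → sum 54
(9, 14, 13, 12, 20) → sum 68
(14, 13, 12, 20, 17) → sum 76
(13, 12, 20, 17, 12) → sum 74
(12, 20, 17, 12, 1) → sum 62
6 windows satisfy the condition.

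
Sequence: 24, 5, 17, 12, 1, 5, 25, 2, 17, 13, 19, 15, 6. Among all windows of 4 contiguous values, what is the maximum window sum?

Each size-4 window and its sum:
[24, 5, 17, 12] → sum 58
[5, 17, 12, 1] → sum 35
[17, 12, 1, 5] → sum 35
[12, 1, 5, 25] → sum 43
[1, 5, 25, 2] → sum 33
[5, 25, 2, 17] → sum 49
[25, 2, 17, 13] → sum 57
[2, 17, 13, 19] → sum 51
[17, 13, 19, 15] → sum 64
[13, 19, 15, 6] → sum 53
Maximum of these is 64.

64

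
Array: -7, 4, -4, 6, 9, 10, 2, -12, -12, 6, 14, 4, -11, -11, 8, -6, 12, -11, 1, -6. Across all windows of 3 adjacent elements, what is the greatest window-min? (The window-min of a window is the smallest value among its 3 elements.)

[-7, 4, -4] → min -7
[4, -4, 6] → min -4
[-4, 6, 9] → min -4
[6, 9, 10] → min 6
[9, 10, 2] → min 2
[10, 2, -12] → min -12
[2, -12, -12] → min -12
[-12, -12, 6] → min -12
[-12, 6, 14] → min -12
[6, 14, 4] → min 4
[14, 4, -11] → min -11
[4, -11, -11] → min -11
[-11, -11, 8] → min -11
[-11, 8, -6] → min -11
[8, -6, 12] → min -6
[-6, 12, -11] → min -11
[12, -11, 1] → min -11
[-11, 1, -6] → min -11
Greatest of these is 6.

6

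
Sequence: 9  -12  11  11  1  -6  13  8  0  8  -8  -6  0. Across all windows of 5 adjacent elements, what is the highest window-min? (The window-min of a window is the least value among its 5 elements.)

Each size-5 window and its min:
(9, -12, 11, 11, 1) → min -12
(-12, 11, 11, 1, -6) → min -12
(11, 11, 1, -6, 13) → min -6
(11, 1, -6, 13, 8) → min -6
(1, -6, 13, 8, 0) → min -6
(-6, 13, 8, 0, 8) → min -6
(13, 8, 0, 8, -8) → min -8
(8, 0, 8, -8, -6) → min -8
(0, 8, -8, -6, 0) → min -8
Highest of these is -6.

-6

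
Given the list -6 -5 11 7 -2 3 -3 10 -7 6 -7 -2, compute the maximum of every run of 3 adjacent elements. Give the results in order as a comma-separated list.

Sliding a size-3 window across the 12 values:
-6 -5 11 → max 11
-5 11 7 → max 11
11 7 -2 → max 11
7 -2 3 → max 7
-2 3 -3 → max 3
3 -3 10 → max 10
-3 10 -7 → max 10
10 -7 6 → max 10
-7 6 -7 → max 6
6 -7 -2 → max 6

11, 11, 11, 7, 3, 10, 10, 10, 6, 6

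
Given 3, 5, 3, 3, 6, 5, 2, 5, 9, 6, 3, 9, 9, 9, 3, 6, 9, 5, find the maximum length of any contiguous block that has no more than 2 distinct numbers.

add 3: window [3] (1 distinct), len 1
add 5: window [3, 5] (2 distinct), len 2
add 3: window [3, 5, 3] (2 distinct), len 3
add 3: window [3, 5, 3, 3] (2 distinct), len 4
add 6: window [3, 3, 6] (2 distinct), len 3
add 5: window [6, 5] (2 distinct), len 2
add 2: window [5, 2] (2 distinct), len 2
add 5: window [5, 2, 5] (2 distinct), len 3
add 9: window [5, 9] (2 distinct), len 2
add 6: window [9, 6] (2 distinct), len 2
add 3: window [6, 3] (2 distinct), len 2
add 9: window [3, 9] (2 distinct), len 2
add 9: window [3, 9, 9] (2 distinct), len 3
add 9: window [3, 9, 9, 9] (2 distinct), len 4
add 3: window [3, 9, 9, 9, 3] (2 distinct), len 5
add 6: window [3, 6] (2 distinct), len 2
add 9: window [6, 9] (2 distinct), len 2
add 5: window [9, 5] (2 distinct), len 2
Longest length with ≤2 distinct: 5.

5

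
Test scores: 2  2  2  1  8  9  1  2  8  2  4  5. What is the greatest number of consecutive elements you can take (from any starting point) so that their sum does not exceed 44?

11

add 2: [2] sum 2, len 1
add 2: [2, 2] sum 4, len 2
add 2: [2, 2, 2] sum 6, len 3
add 1: [2, 2, 2, 1] sum 7, len 4
add 8: [2, 2, 2, 1, 8] sum 15, len 5
add 9: [2, 2, 2, 1, 8, 9] sum 24, len 6
add 1: [2, 2, 2, 1, 8, 9, 1] sum 25, len 7
add 2: [2, 2, 2, 1, 8, 9, 1, 2] sum 27, len 8
add 8: [2, 2, 2, 1, 8, 9, 1, 2, 8] sum 35, len 9
add 2: [2, 2, 2, 1, 8, 9, 1, 2, 8, 2] sum 37, len 10
add 4: [2, 2, 2, 1, 8, 9, 1, 2, 8, 2, 4] sum 41, len 11
add 5: [2, 2, 1, 8, 9, 1, 2, 8, 2, 4, 5] sum 44, len 11
Longest length seen: 11.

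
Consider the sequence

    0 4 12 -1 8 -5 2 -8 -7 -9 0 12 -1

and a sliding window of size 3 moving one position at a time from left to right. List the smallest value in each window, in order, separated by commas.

(0, 4, 12) → min 0
(4, 12, -1) → min -1
(12, -1, 8) → min -1
(-1, 8, -5) → min -5
(8, -5, 2) → min -5
(-5, 2, -8) → min -8
(2, -8, -7) → min -8
(-8, -7, -9) → min -9
(-7, -9, 0) → min -9
(-9, 0, 12) → min -9
(0, 12, -1) → min -1

0, -1, -1, -5, -5, -8, -8, -9, -9, -9, -1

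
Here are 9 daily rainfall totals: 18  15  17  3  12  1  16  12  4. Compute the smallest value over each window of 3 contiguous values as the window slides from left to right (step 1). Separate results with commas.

18 15 17 → min 15
15 17 3 → min 3
17 3 12 → min 3
3 12 1 → min 1
12 1 16 → min 1
1 16 12 → min 1
16 12 4 → min 4

15, 3, 3, 1, 1, 1, 4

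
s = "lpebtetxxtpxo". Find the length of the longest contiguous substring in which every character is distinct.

add l: [l] len 1
add p: [l, p] len 2
add e: [l, p, e] len 3
add b: [l, p, e, b] len 4
add t: [l, p, e, b, t] len 5
add e (repeat e, move left end past it): [b, t, e] len 3
add t (repeat t, move left end past it): [e, t] len 2
add x: [e, t, x] len 3
add x (repeat x, move left end past it): [x] len 1
add t: [x, t] len 2
add p: [x, t, p] len 3
add x (repeat x, move left end past it): [t, p, x] len 3
add o: [t, p, x, o] len 4
Longest all-distinct length: 5.

5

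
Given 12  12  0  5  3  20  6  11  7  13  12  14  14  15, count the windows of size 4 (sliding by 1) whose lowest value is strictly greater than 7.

12 12 0 5 → min 0
12 0 5 3 → min 0
0 5 3 20 → min 0
5 3 20 6 → min 3
3 20 6 11 → min 3
20 6 11 7 → min 6
6 11 7 13 → min 6
11 7 13 12 → min 7
7 13 12 14 → min 7
13 12 14 14 → min 12  > 7 ✓
12 14 14 15 → min 12  > 7 ✓
2 windows satisfy the condition.

2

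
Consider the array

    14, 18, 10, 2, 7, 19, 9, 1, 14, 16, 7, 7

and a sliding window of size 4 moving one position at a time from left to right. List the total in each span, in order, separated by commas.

44, 37, 38, 37, 36, 43, 40, 38, 44

14 18 10 2 → sum 44
18 10 2 7 → sum 37
10 2 7 19 → sum 38
2 7 19 9 → sum 37
7 19 9 1 → sum 36
19 9 1 14 → sum 43
9 1 14 16 → sum 40
1 14 16 7 → sum 38
14 16 7 7 → sum 44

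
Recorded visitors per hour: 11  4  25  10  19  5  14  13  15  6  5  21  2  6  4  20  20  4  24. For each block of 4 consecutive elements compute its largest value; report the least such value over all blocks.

Window maxs for each of the 16 positions:
(11, 4, 25, 10) → max 25
(4, 25, 10, 19) → max 25
(25, 10, 19, 5) → max 25
(10, 19, 5, 14) → max 19
(19, 5, 14, 13) → max 19
(5, 14, 13, 15) → max 15
(14, 13, 15, 6) → max 15
(13, 15, 6, 5) → max 15
(15, 6, 5, 21) → max 21
(6, 5, 21, 2) → max 21
(5, 21, 2, 6) → max 21
(21, 2, 6, 4) → max 21
(2, 6, 4, 20) → max 20
(6, 4, 20, 20) → max 20
(4, 20, 20, 4) → max 20
(20, 20, 4, 24) → max 24
Least of these is 15.

15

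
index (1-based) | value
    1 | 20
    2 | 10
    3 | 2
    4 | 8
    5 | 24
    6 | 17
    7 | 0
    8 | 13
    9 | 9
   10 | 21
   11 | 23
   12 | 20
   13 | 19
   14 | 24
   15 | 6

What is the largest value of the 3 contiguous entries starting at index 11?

23

Elements at indices 11..13: 23, 20, 19
max(23, 20, 19) = 23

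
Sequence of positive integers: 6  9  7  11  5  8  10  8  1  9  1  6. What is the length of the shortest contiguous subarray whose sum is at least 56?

Extend right; whenever the sum reaches 56, record the length and shrink from the left:
add 6: running sum 6 < 56
add 9: running sum 15 < 56
add 7: running sum 22 < 56
add 11: running sum 33 < 56
add 5: running sum 38 < 56
add 8: running sum 46 < 56
add 10: shortest ending here [6, 9, 7, 11, 5, 8, 10] sum 56, len 7
add 8: shortest ending here [9, 7, 11, 5, 8, 10, 8] sum 58, len 7
add 1: shortest ending here [9, 7, 11, 5, 8, 10, 8, 1] sum 59, len 8
add 9: shortest ending here [7, 11, 5, 8, 10, 8, 1, 9] sum 59, len 8
add 1: shortest ending here [7, 11, 5, 8, 10, 8, 1, 9, 1] sum 60, len 9
add 6: shortest ending here [11, 5, 8, 10, 8, 1, 9, 1, 6] sum 59, len 9
Shortest qualifying length: 7.

7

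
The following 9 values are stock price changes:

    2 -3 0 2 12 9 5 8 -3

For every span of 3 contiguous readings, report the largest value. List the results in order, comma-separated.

2, 2, 12, 12, 12, 9, 8

(2, -3, 0) → max 2
(-3, 0, 2) → max 2
(0, 2, 12) → max 12
(2, 12, 9) → max 12
(12, 9, 5) → max 12
(9, 5, 8) → max 9
(5, 8, -3) → max 8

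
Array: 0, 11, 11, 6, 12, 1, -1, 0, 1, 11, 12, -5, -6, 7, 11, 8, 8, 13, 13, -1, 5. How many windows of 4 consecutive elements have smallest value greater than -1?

0 11 11 6 → min 0  > -1 ✓
11 11 6 12 → min 6  > -1 ✓
11 6 12 1 → min 1  > -1 ✓
6 12 1 -1 → min -1
12 1 -1 0 → min -1
1 -1 0 1 → min -1
-1 0 1 11 → min -1
0 1 11 12 → min 0  > -1 ✓
1 11 12 -5 → min -5
11 12 -5 -6 → min -6
12 -5 -6 7 → min -6
-5 -6 7 11 → min -6
-6 7 11 8 → min -6
7 11 8 8 → min 7  > -1 ✓
11 8 8 13 → min 8  > -1 ✓
8 8 13 13 → min 8  > -1 ✓
8 13 13 -1 → min -1
13 13 -1 5 → min -1
7 windows satisfy the condition.

7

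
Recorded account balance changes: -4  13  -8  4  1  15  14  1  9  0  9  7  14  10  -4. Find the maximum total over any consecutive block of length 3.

Each size-3 window and its sum:
(-4, 13, -8) → sum 1
(13, -8, 4) → sum 9
(-8, 4, 1) → sum -3
(4, 1, 15) → sum 20
(1, 15, 14) → sum 30
(15, 14, 1) → sum 30
(14, 1, 9) → sum 24
(1, 9, 0) → sum 10
(9, 0, 9) → sum 18
(0, 9, 7) → sum 16
(9, 7, 14) → sum 30
(7, 14, 10) → sum 31
(14, 10, -4) → sum 20
Maximum of these is 31.

31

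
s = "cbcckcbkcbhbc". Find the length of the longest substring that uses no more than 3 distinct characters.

10

[c] 1 distinct, len 1
[c, b] 2 distinct, len 2
[c, b, c] 2 distinct, len 3
[c, b, c, c] 2 distinct, len 4
[c, b, c, c, k] 3 distinct, len 5
[c, b, c, c, k, c] 3 distinct, len 6
[c, b, c, c, k, c, b] 3 distinct, len 7
[c, b, c, c, k, c, b, k] 3 distinct, len 8
[c, b, c, c, k, c, b, k, c] 3 distinct, len 9
[c, b, c, c, k, c, b, k, c, b] 3 distinct, len 10
[c, b, h] 3 distinct, len 3
[c, b, h, b] 3 distinct, len 4
[c, b, h, b, c] 3 distinct, len 5
Longest length with ≤3 distinct: 10.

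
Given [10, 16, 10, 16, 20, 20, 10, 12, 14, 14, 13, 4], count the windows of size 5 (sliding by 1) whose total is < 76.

(10, 16, 10, 16, 20) → sum 72  < 76 ✓
(16, 10, 16, 20, 20) → sum 82
(10, 16, 20, 20, 10) → sum 76
(16, 20, 20, 10, 12) → sum 78
(20, 20, 10, 12, 14) → sum 76
(20, 10, 12, 14, 14) → sum 70  < 76 ✓
(10, 12, 14, 14, 13) → sum 63  < 76 ✓
(12, 14, 14, 13, 4) → sum 57  < 76 ✓
4 windows satisfy the condition.

4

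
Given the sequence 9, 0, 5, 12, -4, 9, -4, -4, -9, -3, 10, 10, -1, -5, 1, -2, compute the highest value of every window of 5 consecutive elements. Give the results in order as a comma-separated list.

12, 12, 12, 12, 9, 9, 10, 10, 10, 10, 10, 10

[9, 0, 5, 12, -4] → max 12
[0, 5, 12, -4, 9] → max 12
[5, 12, -4, 9, -4] → max 12
[12, -4, 9, -4, -4] → max 12
[-4, 9, -4, -4, -9] → max 9
[9, -4, -4, -9, -3] → max 9
[-4, -4, -9, -3, 10] → max 10
[-4, -9, -3, 10, 10] → max 10
[-9, -3, 10, 10, -1] → max 10
[-3, 10, 10, -1, -5] → max 10
[10, 10, -1, -5, 1] → max 10
[10, -1, -5, 1, -2] → max 10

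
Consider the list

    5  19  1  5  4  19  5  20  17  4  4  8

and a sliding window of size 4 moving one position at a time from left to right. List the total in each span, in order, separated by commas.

5 19 1 5 → sum 30
19 1 5 4 → sum 29
1 5 4 19 → sum 29
5 4 19 5 → sum 33
4 19 5 20 → sum 48
19 5 20 17 → sum 61
5 20 17 4 → sum 46
20 17 4 4 → sum 45
17 4 4 8 → sum 33

30, 29, 29, 33, 48, 61, 46, 45, 33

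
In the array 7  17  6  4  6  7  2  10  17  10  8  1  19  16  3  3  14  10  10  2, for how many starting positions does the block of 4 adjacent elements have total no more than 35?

6

(7, 17, 6, 4) → sum 34  ≤ 35 ✓
(17, 6, 4, 6) → sum 33  ≤ 35 ✓
(6, 4, 6, 7) → sum 23  ≤ 35 ✓
(4, 6, 7, 2) → sum 19  ≤ 35 ✓
(6, 7, 2, 10) → sum 25  ≤ 35 ✓
(7, 2, 10, 17) → sum 36
(2, 10, 17, 10) → sum 39
(10, 17, 10, 8) → sum 45
(17, 10, 8, 1) → sum 36
(10, 8, 1, 19) → sum 38
(8, 1, 19, 16) → sum 44
(1, 19, 16, 3) → sum 39
(19, 16, 3, 3) → sum 41
(16, 3, 3, 14) → sum 36
(3, 3, 14, 10) → sum 30  ≤ 35 ✓
(3, 14, 10, 10) → sum 37
(14, 10, 10, 2) → sum 36
6 windows satisfy the condition.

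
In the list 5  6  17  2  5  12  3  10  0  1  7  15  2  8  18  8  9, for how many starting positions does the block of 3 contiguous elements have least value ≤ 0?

3

5 6 17 → min 5
6 17 2 → min 2
17 2 5 → min 2
2 5 12 → min 2
5 12 3 → min 3
12 3 10 → min 3
3 10 0 → min 0  ≤ 0 ✓
10 0 1 → min 0  ≤ 0 ✓
0 1 7 → min 0  ≤ 0 ✓
1 7 15 → min 1
7 15 2 → min 2
15 2 8 → min 2
2 8 18 → min 2
8 18 8 → min 8
18 8 9 → min 8
3 windows satisfy the condition.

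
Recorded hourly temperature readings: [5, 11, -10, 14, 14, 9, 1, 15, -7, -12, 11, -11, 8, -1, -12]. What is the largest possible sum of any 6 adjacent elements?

Each size-6 window and its sum:
5 11 -10 14 14 9 → sum 43
11 -10 14 14 9 1 → sum 39
-10 14 14 9 1 15 → sum 43
14 14 9 1 15 -7 → sum 46
14 9 1 15 -7 -12 → sum 20
9 1 15 -7 -12 11 → sum 17
1 15 -7 -12 11 -11 → sum -3
15 -7 -12 11 -11 8 → sum 4
-7 -12 11 -11 8 -1 → sum -12
-12 11 -11 8 -1 -12 → sum -17
Largest of these is 46.

46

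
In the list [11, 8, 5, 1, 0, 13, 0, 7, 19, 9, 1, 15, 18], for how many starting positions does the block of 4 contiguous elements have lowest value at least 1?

(11, 8, 5, 1) → min 1  ≥ 1 ✓
(8, 5, 1, 0) → min 0
(5, 1, 0, 13) → min 0
(1, 0, 13, 0) → min 0
(0, 13, 0, 7) → min 0
(13, 0, 7, 19) → min 0
(0, 7, 19, 9) → min 0
(7, 19, 9, 1) → min 1  ≥ 1 ✓
(19, 9, 1, 15) → min 1  ≥ 1 ✓
(9, 1, 15, 18) → min 1  ≥ 1 ✓
4 windows satisfy the condition.

4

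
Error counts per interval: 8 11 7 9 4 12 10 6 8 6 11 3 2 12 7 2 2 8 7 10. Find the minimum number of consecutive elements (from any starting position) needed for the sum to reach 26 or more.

3

Extend right; whenever the sum reaches 26, record the length and shrink from the left:
add 8: running sum 8 < 26
add 11: running sum 19 < 26
end 2: [8, 11, 7] sum 26, len 3
end 3: [11, 7, 9] sum 27, len 3
end 4: [11, 7, 9, 4] sum 31, len 4
end 5: [7, 9, 4, 12] sum 32, len 4
end 6: [4, 12, 10] sum 26, len 3
end 7: [12, 10, 6] sum 28, len 3
end 8: [12, 10, 6, 8] sum 36, len 4
end 9: [10, 6, 8, 6] sum 30, len 4
end 10: [6, 8, 6, 11] sum 31, len 4
end 11: [8, 6, 11, 3] sum 28, len 4
end 12: [8, 6, 11, 3, 2] sum 30, len 5
end 13: [11, 3, 2, 12] sum 28, len 4
end 14: [11, 3, 2, 12, 7] sum 35, len 5
end 15: [3, 2, 12, 7, 2] sum 26, len 5
end 16: [3, 2, 12, 7, 2, 2] sum 28, len 6
end 17: [12, 7, 2, 2, 8] sum 31, len 5
end 18: [7, 2, 2, 8, 7] sum 26, len 5
end 19: [2, 8, 7, 10] sum 27, len 4
Shortest qualifying length: 3.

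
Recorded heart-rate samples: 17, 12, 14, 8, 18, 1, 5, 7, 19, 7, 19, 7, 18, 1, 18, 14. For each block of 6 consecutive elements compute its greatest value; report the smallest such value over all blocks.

18

(17, 12, 14, 8, 18, 1) → max 18
(12, 14, 8, 18, 1, 5) → max 18
(14, 8, 18, 1, 5, 7) → max 18
(8, 18, 1, 5, 7, 19) → max 19
(18, 1, 5, 7, 19, 7) → max 19
(1, 5, 7, 19, 7, 19) → max 19
(5, 7, 19, 7, 19, 7) → max 19
(7, 19, 7, 19, 7, 18) → max 19
(19, 7, 19, 7, 18, 1) → max 19
(7, 19, 7, 18, 1, 18) → max 19
(19, 7, 18, 1, 18, 14) → max 19
Smallest of these is 18.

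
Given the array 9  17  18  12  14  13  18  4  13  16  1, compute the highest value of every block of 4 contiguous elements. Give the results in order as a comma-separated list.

Sliding a size-4 window across the 11 values:
9 17 18 12 → max 18
17 18 12 14 → max 18
18 12 14 13 → max 18
12 14 13 18 → max 18
14 13 18 4 → max 18
13 18 4 13 → max 18
18 4 13 16 → max 18
4 13 16 1 → max 16

18, 18, 18, 18, 18, 18, 18, 16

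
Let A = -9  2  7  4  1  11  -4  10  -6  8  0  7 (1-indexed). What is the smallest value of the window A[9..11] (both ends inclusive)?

-6

Elements at indices 9..11: -6, 8, 0
min(-6, 8, 0) = -6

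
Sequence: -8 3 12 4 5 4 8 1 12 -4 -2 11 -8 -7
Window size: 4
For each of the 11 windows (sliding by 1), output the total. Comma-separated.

11, 24, 25, 21, 18, 25, 17, 7, 17, -3, -6

Sliding a size-4 window across the 14 values:
-8 3 12 4 → sum 11
3 12 4 5 → sum 24
12 4 5 4 → sum 25
4 5 4 8 → sum 21
5 4 8 1 → sum 18
4 8 1 12 → sum 25
8 1 12 -4 → sum 17
1 12 -4 -2 → sum 7
12 -4 -2 11 → sum 17
-4 -2 11 -8 → sum -3
-2 11 -8 -7 → sum -6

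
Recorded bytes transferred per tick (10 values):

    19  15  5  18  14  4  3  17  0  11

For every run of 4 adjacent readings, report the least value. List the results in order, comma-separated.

5, 5, 4, 3, 3, 0, 0

Sliding a size-4 window across the 10 values:
[19, 15, 5, 18] → min 5
[15, 5, 18, 14] → min 5
[5, 18, 14, 4] → min 4
[18, 14, 4, 3] → min 3
[14, 4, 3, 17] → min 3
[4, 3, 17, 0] → min 0
[3, 17, 0, 11] → min 0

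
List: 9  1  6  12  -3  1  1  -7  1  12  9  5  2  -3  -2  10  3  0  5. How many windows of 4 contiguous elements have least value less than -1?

12

9 1 6 12 → min 1
1 6 12 -3 → min -3  < -1 ✓
6 12 -3 1 → min -3  < -1 ✓
12 -3 1 1 → min -3  < -1 ✓
-3 1 1 -7 → min -7  < -1 ✓
1 1 -7 1 → min -7  < -1 ✓
1 -7 1 12 → min -7  < -1 ✓
-7 1 12 9 → min -7  < -1 ✓
1 12 9 5 → min 1
12 9 5 2 → min 2
9 5 2 -3 → min -3  < -1 ✓
5 2 -3 -2 → min -3  < -1 ✓
2 -3 -2 10 → min -3  < -1 ✓
-3 -2 10 3 → min -3  < -1 ✓
-2 10 3 0 → min -2  < -1 ✓
10 3 0 5 → min 0
12 windows satisfy the condition.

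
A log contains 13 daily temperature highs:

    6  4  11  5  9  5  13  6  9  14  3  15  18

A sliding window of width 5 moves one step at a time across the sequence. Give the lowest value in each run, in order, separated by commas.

Sliding a size-5 window across the 13 values:
6 4 11 5 9 → min 4
4 11 5 9 5 → min 4
11 5 9 5 13 → min 5
5 9 5 13 6 → min 5
9 5 13 6 9 → min 5
5 13 6 9 14 → min 5
13 6 9 14 3 → min 3
6 9 14 3 15 → min 3
9 14 3 15 18 → min 3

4, 4, 5, 5, 5, 5, 3, 3, 3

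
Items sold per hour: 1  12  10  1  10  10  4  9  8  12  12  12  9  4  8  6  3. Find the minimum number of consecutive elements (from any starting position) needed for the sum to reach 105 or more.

add 1: running sum 1 < 105
add 12: running sum 13 < 105
add 10: running sum 23 < 105
add 1: running sum 24 < 105
add 10: running sum 34 < 105
add 10: running sum 44 < 105
add 4: running sum 48 < 105
add 9: running sum 57 < 105
add 8: running sum 65 < 105
add 12: running sum 77 < 105
add 12: running sum 89 < 105
add 12: running sum 101 < 105
end 12: [12, 10, 1, 10, 10, 4, 9, 8, 12, 12, 12, 9] sum 109, len 12
end 13: [12, 10, 1, 10, 10, 4, 9, 8, 12, 12, 12, 9, 4] sum 113, len 13
end 14: [10, 1, 10, 10, 4, 9, 8, 12, 12, 12, 9, 4, 8] sum 109, len 13
end 15: [1, 10, 10, 4, 9, 8, 12, 12, 12, 9, 4, 8, 6] sum 105, len 13
end 16: [10, 10, 4, 9, 8, 12, 12, 12, 9, 4, 8, 6, 3] sum 107, len 13
Shortest qualifying length: 12.

12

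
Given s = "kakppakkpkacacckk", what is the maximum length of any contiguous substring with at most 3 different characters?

add k: window [k] (1 distinct), len 1
add a: window [k, a] (2 distinct), len 2
add k: window [k, a, k] (2 distinct), len 3
add p: window [k, a, k, p] (3 distinct), len 4
add p: window [k, a, k, p, p] (3 distinct), len 5
add a: window [k, a, k, p, p, a] (3 distinct), len 6
add k: window [k, a, k, p, p, a, k] (3 distinct), len 7
add k: window [k, a, k, p, p, a, k, k] (3 distinct), len 8
add p: window [k, a, k, p, p, a, k, k, p] (3 distinct), len 9
add k: window [k, a, k, p, p, a, k, k, p, k] (3 distinct), len 10
add a: window [k, a, k, p, p, a, k, k, p, k, a] (3 distinct), len 11
add c: window [k, a, c] (3 distinct), len 3
add a: window [k, a, c, a] (3 distinct), len 4
add c: window [k, a, c, a, c] (3 distinct), len 5
add c: window [k, a, c, a, c, c] (3 distinct), len 6
add k: window [k, a, c, a, c, c, k] (3 distinct), len 7
add k: window [k, a, c, a, c, c, k, k] (3 distinct), len 8
Longest length with ≤3 distinct: 11.

11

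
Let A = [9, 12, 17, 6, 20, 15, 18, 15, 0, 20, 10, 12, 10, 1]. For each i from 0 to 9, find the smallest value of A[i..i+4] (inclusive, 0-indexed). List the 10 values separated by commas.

(9, 12, 17, 6, 20) → min 6
(12, 17, 6, 20, 15) → min 6
(17, 6, 20, 15, 18) → min 6
(6, 20, 15, 18, 15) → min 6
(20, 15, 18, 15, 0) → min 0
(15, 18, 15, 0, 20) → min 0
(18, 15, 0, 20, 10) → min 0
(15, 0, 20, 10, 12) → min 0
(0, 20, 10, 12, 10) → min 0
(20, 10, 12, 10, 1) → min 1

6, 6, 6, 6, 0, 0, 0, 0, 0, 1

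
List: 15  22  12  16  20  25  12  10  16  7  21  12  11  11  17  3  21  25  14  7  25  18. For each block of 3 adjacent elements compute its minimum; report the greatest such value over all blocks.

Window mins for each of the 20 positions:
(15, 22, 12) → min 12
(22, 12, 16) → min 12
(12, 16, 20) → min 12
(16, 20, 25) → min 16
(20, 25, 12) → min 12
(25, 12, 10) → min 10
(12, 10, 16) → min 10
(10, 16, 7) → min 7
(16, 7, 21) → min 7
(7, 21, 12) → min 7
(21, 12, 11) → min 11
(12, 11, 11) → min 11
(11, 11, 17) → min 11
(11, 17, 3) → min 3
(17, 3, 21) → min 3
(3, 21, 25) → min 3
(21, 25, 14) → min 14
(25, 14, 7) → min 7
(14, 7, 25) → min 7
(7, 25, 18) → min 7
Greatest of these is 16.

16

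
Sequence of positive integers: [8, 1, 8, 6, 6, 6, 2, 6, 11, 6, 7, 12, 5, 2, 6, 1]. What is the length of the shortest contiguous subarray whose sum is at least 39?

add 8: running sum 8 < 39
add 1: running sum 9 < 39
add 8: running sum 17 < 39
add 6: running sum 23 < 39
add 6: running sum 29 < 39
add 6: running sum 35 < 39
add 2: running sum 37 < 39
end 7: [8, 1, 8, 6, 6, 6, 2, 6] sum 43, len 8
end 8: [8, 6, 6, 6, 2, 6, 11] sum 45, len 7
end 9: [6, 6, 6, 2, 6, 11, 6] sum 43, len 7
end 10: [6, 6, 2, 6, 11, 6, 7] sum 44, len 7
end 11: [6, 11, 6, 7, 12] sum 42, len 5
end 12: [11, 6, 7, 12, 5] sum 41, len 5
end 13: [11, 6, 7, 12, 5, 2] sum 43, len 6
end 14: [11, 6, 7, 12, 5, 2, 6] sum 49, len 7
end 15: [6, 7, 12, 5, 2, 6, 1] sum 39, len 7
Shortest qualifying length: 5.

5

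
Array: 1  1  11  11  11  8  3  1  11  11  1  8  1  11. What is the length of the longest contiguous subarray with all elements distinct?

4

[1] len 1
[1] len 1
[1, 11] len 2
[11] len 1
[11] len 1
[11, 8] len 2
[11, 8, 3] len 3
[11, 8, 3, 1] len 4
[8, 3, 1, 11] len 4
[11] len 1
[11, 1] len 2
[11, 1, 8] len 3
[8, 1] len 2
[8, 1, 11] len 3
Longest all-distinct length: 4.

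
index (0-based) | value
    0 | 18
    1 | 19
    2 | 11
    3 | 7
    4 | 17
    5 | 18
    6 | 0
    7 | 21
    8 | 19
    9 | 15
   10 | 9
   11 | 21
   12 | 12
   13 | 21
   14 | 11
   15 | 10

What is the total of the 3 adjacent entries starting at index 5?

39

Elements at indices 5..7: 18, 0, 21
sum(18, 0, 21) = 39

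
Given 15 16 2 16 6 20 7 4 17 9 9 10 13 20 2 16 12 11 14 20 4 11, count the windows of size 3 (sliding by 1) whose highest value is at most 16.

[15, 16, 2] → max 16  ≤ 16 ✓
[16, 2, 16] → max 16  ≤ 16 ✓
[2, 16, 6] → max 16  ≤ 16 ✓
[16, 6, 20] → max 20
[6, 20, 7] → max 20
[20, 7, 4] → max 20
[7, 4, 17] → max 17
[4, 17, 9] → max 17
[17, 9, 9] → max 17
[9, 9, 10] → max 10  ≤ 16 ✓
[9, 10, 13] → max 13  ≤ 16 ✓
[10, 13, 20] → max 20
[13, 20, 2] → max 20
[20, 2, 16] → max 20
[2, 16, 12] → max 16  ≤ 16 ✓
[16, 12, 11] → max 16  ≤ 16 ✓
[12, 11, 14] → max 14  ≤ 16 ✓
[11, 14, 20] → max 20
[14, 20, 4] → max 20
[20, 4, 11] → max 20
8 windows satisfy the condition.

8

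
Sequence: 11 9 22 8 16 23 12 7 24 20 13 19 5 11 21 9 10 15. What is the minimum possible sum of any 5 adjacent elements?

56

11 9 22 8 16 → sum 66
9 22 8 16 23 → sum 78
22 8 16 23 12 → sum 81
8 16 23 12 7 → sum 66
16 23 12 7 24 → sum 82
23 12 7 24 20 → sum 86
12 7 24 20 13 → sum 76
7 24 20 13 19 → sum 83
24 20 13 19 5 → sum 81
20 13 19 5 11 → sum 68
13 19 5 11 21 → sum 69
19 5 11 21 9 → sum 65
5 11 21 9 10 → sum 56
11 21 9 10 15 → sum 66
Minimum of these is 56.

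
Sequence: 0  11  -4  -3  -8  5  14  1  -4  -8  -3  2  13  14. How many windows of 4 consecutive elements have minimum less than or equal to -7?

8

(0, 11, -4, -3) → min -4
(11, -4, -3, -8) → min -8  ≤ -7 ✓
(-4, -3, -8, 5) → min -8  ≤ -7 ✓
(-3, -8, 5, 14) → min -8  ≤ -7 ✓
(-8, 5, 14, 1) → min -8  ≤ -7 ✓
(5, 14, 1, -4) → min -4
(14, 1, -4, -8) → min -8  ≤ -7 ✓
(1, -4, -8, -3) → min -8  ≤ -7 ✓
(-4, -8, -3, 2) → min -8  ≤ -7 ✓
(-8, -3, 2, 13) → min -8  ≤ -7 ✓
(-3, 2, 13, 14) → min -3
8 windows satisfy the condition.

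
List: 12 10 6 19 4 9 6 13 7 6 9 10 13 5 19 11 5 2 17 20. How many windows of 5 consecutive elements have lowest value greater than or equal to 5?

8

12 10 6 19 4 → min 4
10 6 19 4 9 → min 4
6 19 4 9 6 → min 4
19 4 9 6 13 → min 4
4 9 6 13 7 → min 4
9 6 13 7 6 → min 6  ≥ 5 ✓
6 13 7 6 9 → min 6  ≥ 5 ✓
13 7 6 9 10 → min 6  ≥ 5 ✓
7 6 9 10 13 → min 6  ≥ 5 ✓
6 9 10 13 5 → min 5  ≥ 5 ✓
9 10 13 5 19 → min 5  ≥ 5 ✓
10 13 5 19 11 → min 5  ≥ 5 ✓
13 5 19 11 5 → min 5  ≥ 5 ✓
5 19 11 5 2 → min 2
19 11 5 2 17 → min 2
11 5 2 17 20 → min 2
8 windows satisfy the condition.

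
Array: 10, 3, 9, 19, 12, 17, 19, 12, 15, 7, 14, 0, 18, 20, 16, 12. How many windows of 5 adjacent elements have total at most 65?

5

10 3 9 19 12 → sum 53  ≤ 65 ✓
3 9 19 12 17 → sum 60  ≤ 65 ✓
9 19 12 17 19 → sum 76
19 12 17 19 12 → sum 79
12 17 19 12 15 → sum 75
17 19 12 15 7 → sum 70
19 12 15 7 14 → sum 67
12 15 7 14 0 → sum 48  ≤ 65 ✓
15 7 14 0 18 → sum 54  ≤ 65 ✓
7 14 0 18 20 → sum 59  ≤ 65 ✓
14 0 18 20 16 → sum 68
0 18 20 16 12 → sum 66
5 windows satisfy the condition.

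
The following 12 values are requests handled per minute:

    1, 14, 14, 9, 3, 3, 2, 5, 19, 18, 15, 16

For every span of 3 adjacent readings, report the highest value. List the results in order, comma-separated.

[1, 14, 14] → max 14
[14, 14, 9] → max 14
[14, 9, 3] → max 14
[9, 3, 3] → max 9
[3, 3, 2] → max 3
[3, 2, 5] → max 5
[2, 5, 19] → max 19
[5, 19, 18] → max 19
[19, 18, 15] → max 19
[18, 15, 16] → max 18

14, 14, 14, 9, 3, 5, 19, 19, 19, 18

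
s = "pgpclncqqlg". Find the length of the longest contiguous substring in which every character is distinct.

[p] len 1
[p, g] len 2
[g, p] len 2
[g, p, c] len 3
[g, p, c, l] len 4
[g, p, c, l, n] len 5
[l, n, c] len 3
[l, n, c, q] len 4
[q] len 1
[q, l] len 2
[q, l, g] len 3
Longest all-distinct length: 5.

5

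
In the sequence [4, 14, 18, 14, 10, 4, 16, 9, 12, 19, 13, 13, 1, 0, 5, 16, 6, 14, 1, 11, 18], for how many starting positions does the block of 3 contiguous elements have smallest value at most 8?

(4, 14, 18) → min 4  ≤ 8 ✓
(14, 18, 14) → min 14
(18, 14, 10) → min 10
(14, 10, 4) → min 4  ≤ 8 ✓
(10, 4, 16) → min 4  ≤ 8 ✓
(4, 16, 9) → min 4  ≤ 8 ✓
(16, 9, 12) → min 9
(9, 12, 19) → min 9
(12, 19, 13) → min 12
(19, 13, 13) → min 13
(13, 13, 1) → min 1  ≤ 8 ✓
(13, 1, 0) → min 0  ≤ 8 ✓
(1, 0, 5) → min 0  ≤ 8 ✓
(0, 5, 16) → min 0  ≤ 8 ✓
(5, 16, 6) → min 5  ≤ 8 ✓
(16, 6, 14) → min 6  ≤ 8 ✓
(6, 14, 1) → min 1  ≤ 8 ✓
(14, 1, 11) → min 1  ≤ 8 ✓
(1, 11, 18) → min 1  ≤ 8 ✓
13 windows satisfy the condition.

13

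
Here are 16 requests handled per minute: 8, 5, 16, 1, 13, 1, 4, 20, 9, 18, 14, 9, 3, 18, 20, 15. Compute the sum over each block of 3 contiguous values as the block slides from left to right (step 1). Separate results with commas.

[8, 5, 16] → sum 29
[5, 16, 1] → sum 22
[16, 1, 13] → sum 30
[1, 13, 1] → sum 15
[13, 1, 4] → sum 18
[1, 4, 20] → sum 25
[4, 20, 9] → sum 33
[20, 9, 18] → sum 47
[9, 18, 14] → sum 41
[18, 14, 9] → sum 41
[14, 9, 3] → sum 26
[9, 3, 18] → sum 30
[3, 18, 20] → sum 41
[18, 20, 15] → sum 53

29, 22, 30, 15, 18, 25, 33, 47, 41, 41, 26, 30, 41, 53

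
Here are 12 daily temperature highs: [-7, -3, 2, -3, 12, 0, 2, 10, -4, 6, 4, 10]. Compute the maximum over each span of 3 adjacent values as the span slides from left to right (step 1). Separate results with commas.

2, 2, 12, 12, 12, 10, 10, 10, 6, 10

Sliding a size-3 window across the 12 values:
[-7, -3, 2] → max 2
[-3, 2, -3] → max 2
[2, -3, 12] → max 12
[-3, 12, 0] → max 12
[12, 0, 2] → max 12
[0, 2, 10] → max 10
[2, 10, -4] → max 10
[10, -4, 6] → max 10
[-4, 6, 4] → max 6
[6, 4, 10] → max 10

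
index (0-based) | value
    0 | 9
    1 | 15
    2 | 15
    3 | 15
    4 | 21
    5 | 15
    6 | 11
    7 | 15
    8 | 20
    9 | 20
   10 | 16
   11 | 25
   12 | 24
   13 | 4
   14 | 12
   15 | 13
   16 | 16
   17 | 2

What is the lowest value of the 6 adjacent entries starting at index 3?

Elements at indices 3..8: 15, 21, 15, 11, 15, 20
min(15, 21, 15, 11, 15, 20) = 11

11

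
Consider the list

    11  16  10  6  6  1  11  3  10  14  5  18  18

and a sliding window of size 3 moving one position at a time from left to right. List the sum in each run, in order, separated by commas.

37, 32, 22, 13, 18, 15, 24, 27, 29, 37, 41

11 16 10 → sum 37
16 10 6 → sum 32
10 6 6 → sum 22
6 6 1 → sum 13
6 1 11 → sum 18
1 11 3 → sum 15
11 3 10 → sum 24
3 10 14 → sum 27
10 14 5 → sum 29
14 5 18 → sum 37
5 18 18 → sum 41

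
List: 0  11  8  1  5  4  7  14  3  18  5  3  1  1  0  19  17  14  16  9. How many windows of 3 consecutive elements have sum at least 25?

8

(0, 11, 8) → sum 19
(11, 8, 1) → sum 20
(8, 1, 5) → sum 14
(1, 5, 4) → sum 10
(5, 4, 7) → sum 16
(4, 7, 14) → sum 25  ≥ 25 ✓
(7, 14, 3) → sum 24
(14, 3, 18) → sum 35  ≥ 25 ✓
(3, 18, 5) → sum 26  ≥ 25 ✓
(18, 5, 3) → sum 26  ≥ 25 ✓
(5, 3, 1) → sum 9
(3, 1, 1) → sum 5
(1, 1, 0) → sum 2
(1, 0, 19) → sum 20
(0, 19, 17) → sum 36  ≥ 25 ✓
(19, 17, 14) → sum 50  ≥ 25 ✓
(17, 14, 16) → sum 47  ≥ 25 ✓
(14, 16, 9) → sum 39  ≥ 25 ✓
8 windows satisfy the condition.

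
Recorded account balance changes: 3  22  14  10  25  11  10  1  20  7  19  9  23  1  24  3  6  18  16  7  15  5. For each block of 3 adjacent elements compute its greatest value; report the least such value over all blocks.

[3, 22, 14] → max 22
[22, 14, 10] → max 22
[14, 10, 25] → max 25
[10, 25, 11] → max 25
[25, 11, 10] → max 25
[11, 10, 1] → max 11
[10, 1, 20] → max 20
[1, 20, 7] → max 20
[20, 7, 19] → max 20
[7, 19, 9] → max 19
[19, 9, 23] → max 23
[9, 23, 1] → max 23
[23, 1, 24] → max 24
[1, 24, 3] → max 24
[24, 3, 6] → max 24
[3, 6, 18] → max 18
[6, 18, 16] → max 18
[18, 16, 7] → max 18
[16, 7, 15] → max 16
[7, 15, 5] → max 15
Least of these is 11.

11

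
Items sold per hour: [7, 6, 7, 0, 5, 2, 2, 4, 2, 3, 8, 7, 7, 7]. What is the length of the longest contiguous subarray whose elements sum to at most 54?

12

add 7: [7] sum 7, len 1
add 6: [7, 6] sum 13, len 2
add 7: [7, 6, 7] sum 20, len 3
add 0: [7, 6, 7, 0] sum 20, len 4
add 5: [7, 6, 7, 0, 5] sum 25, len 5
add 2: [7, 6, 7, 0, 5, 2] sum 27, len 6
add 2: [7, 6, 7, 0, 5, 2, 2] sum 29, len 7
add 4: [7, 6, 7, 0, 5, 2, 2, 4] sum 33, len 8
add 2: [7, 6, 7, 0, 5, 2, 2, 4, 2] sum 35, len 9
add 3: [7, 6, 7, 0, 5, 2, 2, 4, 2, 3] sum 38, len 10
add 8: [7, 6, 7, 0, 5, 2, 2, 4, 2, 3, 8] sum 46, len 11
add 7: [7, 6, 7, 0, 5, 2, 2, 4, 2, 3, 8, 7] sum 53, len 12
add 7: [6, 7, 0, 5, 2, 2, 4, 2, 3, 8, 7, 7] sum 53, len 12
add 7: [7, 0, 5, 2, 2, 4, 2, 3, 8, 7, 7, 7] sum 54, len 12
Longest length seen: 12.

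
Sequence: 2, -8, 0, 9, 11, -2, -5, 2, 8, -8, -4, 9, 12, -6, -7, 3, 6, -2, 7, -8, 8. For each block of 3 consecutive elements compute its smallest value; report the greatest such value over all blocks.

0

[2, -8, 0] → min -8
[-8, 0, 9] → min -8
[0, 9, 11] → min 0
[9, 11, -2] → min -2
[11, -2, -5] → min -5
[-2, -5, 2] → min -5
[-5, 2, 8] → min -5
[2, 8, -8] → min -8
[8, -8, -4] → min -8
[-8, -4, 9] → min -8
[-4, 9, 12] → min -4
[9, 12, -6] → min -6
[12, -6, -7] → min -7
[-6, -7, 3] → min -7
[-7, 3, 6] → min -7
[3, 6, -2] → min -2
[6, -2, 7] → min -2
[-2, 7, -8] → min -8
[7, -8, 8] → min -8
Greatest of these is 0.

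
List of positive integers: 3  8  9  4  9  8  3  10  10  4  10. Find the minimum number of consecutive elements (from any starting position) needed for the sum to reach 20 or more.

2

add 3: running sum 3 < 20
add 8: running sum 11 < 20
end 2: [3, 8, 9] sum 20, len 3
end 3: [8, 9, 4] sum 21, len 3
end 4: [9, 4, 9] sum 22, len 3
end 5: [4, 9, 8] sum 21, len 3
end 6: [9, 8, 3] sum 20, len 3
end 7: [8, 3, 10] sum 21, len 3
end 8: [10, 10] sum 20, len 2
end 9: [10, 10, 4] sum 24, len 3
end 10: [10, 4, 10] sum 24, len 3
Shortest qualifying length: 2.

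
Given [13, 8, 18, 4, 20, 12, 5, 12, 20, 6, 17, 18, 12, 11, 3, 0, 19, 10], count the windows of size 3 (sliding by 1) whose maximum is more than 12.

13

(13, 8, 18) → max 18  > 12 ✓
(8, 18, 4) → max 18  > 12 ✓
(18, 4, 20) → max 20  > 12 ✓
(4, 20, 12) → max 20  > 12 ✓
(20, 12, 5) → max 20  > 12 ✓
(12, 5, 12) → max 12
(5, 12, 20) → max 20  > 12 ✓
(12, 20, 6) → max 20  > 12 ✓
(20, 6, 17) → max 20  > 12 ✓
(6, 17, 18) → max 18  > 12 ✓
(17, 18, 12) → max 18  > 12 ✓
(18, 12, 11) → max 18  > 12 ✓
(12, 11, 3) → max 12
(11, 3, 0) → max 11
(3, 0, 19) → max 19  > 12 ✓
(0, 19, 10) → max 19  > 12 ✓
13 windows satisfy the condition.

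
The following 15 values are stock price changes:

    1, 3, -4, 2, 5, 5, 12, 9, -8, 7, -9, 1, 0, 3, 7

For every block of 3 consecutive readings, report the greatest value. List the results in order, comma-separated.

3, 3, 5, 5, 12, 12, 12, 9, 7, 7, 1, 3, 7

(1, 3, -4) → max 3
(3, -4, 2) → max 3
(-4, 2, 5) → max 5
(2, 5, 5) → max 5
(5, 5, 12) → max 12
(5, 12, 9) → max 12
(12, 9, -8) → max 12
(9, -8, 7) → max 9
(-8, 7, -9) → max 7
(7, -9, 1) → max 7
(-9, 1, 0) → max 1
(1, 0, 3) → max 3
(0, 3, 7) → max 7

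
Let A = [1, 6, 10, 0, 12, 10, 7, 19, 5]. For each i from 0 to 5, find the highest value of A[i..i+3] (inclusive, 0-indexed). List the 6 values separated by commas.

10, 12, 12, 12, 19, 19

[1, 6, 10, 0] → max 10
[6, 10, 0, 12] → max 12
[10, 0, 12, 10] → max 12
[0, 12, 10, 7] → max 12
[12, 10, 7, 19] → max 19
[10, 7, 19, 5] → max 19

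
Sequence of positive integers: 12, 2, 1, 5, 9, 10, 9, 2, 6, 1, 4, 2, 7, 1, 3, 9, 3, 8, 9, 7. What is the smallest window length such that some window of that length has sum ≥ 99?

19

Extend right; whenever the sum reaches 99, record the length and shrink from the left:
add 12: running sum 12 < 99
add 2: running sum 14 < 99
add 1: running sum 15 < 99
add 5: running sum 20 < 99
add 9: running sum 29 < 99
add 10: running sum 39 < 99
add 9: running sum 48 < 99
add 2: running sum 50 < 99
add 6: running sum 56 < 99
add 1: running sum 57 < 99
add 4: running sum 61 < 99
add 2: running sum 63 < 99
add 7: running sum 70 < 99
add 1: running sum 71 < 99
add 3: running sum 74 < 99
add 9: running sum 83 < 99
add 3: running sum 86 < 99
add 8: running sum 94 < 99
end 18: [12, 2, 1, 5, 9, 10, 9, 2, 6, 1, 4, 2, 7, 1, 3, 9, 3, 8, 9] sum 103, len 19
end 19: [12, 2, 1, 5, 9, 10, 9, 2, 6, 1, 4, 2, 7, 1, 3, 9, 3, 8, 9, 7] sum 110, len 20
Shortest qualifying length: 19.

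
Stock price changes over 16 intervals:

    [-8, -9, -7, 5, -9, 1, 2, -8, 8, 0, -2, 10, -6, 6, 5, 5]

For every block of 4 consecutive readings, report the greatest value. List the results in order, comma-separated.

-8 -9 -7 5 → max 5
-9 -7 5 -9 → max 5
-7 5 -9 1 → max 5
5 -9 1 2 → max 5
-9 1 2 -8 → max 2
1 2 -8 8 → max 8
2 -8 8 0 → max 8
-8 8 0 -2 → max 8
8 0 -2 10 → max 10
0 -2 10 -6 → max 10
-2 10 -6 6 → max 10
10 -6 6 5 → max 10
-6 6 5 5 → max 6

5, 5, 5, 5, 2, 8, 8, 8, 10, 10, 10, 10, 6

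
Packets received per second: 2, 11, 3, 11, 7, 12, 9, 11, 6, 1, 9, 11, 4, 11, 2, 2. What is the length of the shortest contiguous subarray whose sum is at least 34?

4

add 2: running sum 2 < 34
add 11: running sum 13 < 34
add 3: running sum 16 < 34
add 11: running sum 27 < 34
end 4: [2, 11, 3, 11, 7] sum 34, len 5
end 5: [11, 3, 11, 7, 12] sum 44, len 5
end 6: [11, 7, 12, 9] sum 39, len 4
end 7: [7, 12, 9, 11] sum 39, len 4
end 8: [12, 9, 11, 6] sum 38, len 4
end 9: [12, 9, 11, 6, 1] sum 39, len 5
end 10: [9, 11, 6, 1, 9] sum 36, len 5
end 11: [11, 6, 1, 9, 11] sum 38, len 5
end 12: [11, 6, 1, 9, 11, 4] sum 42, len 6
end 13: [9, 11, 4, 11] sum 35, len 4
end 14: [9, 11, 4, 11, 2] sum 37, len 5
end 15: [9, 11, 4, 11, 2, 2] sum 39, len 6
Shortest qualifying length: 4.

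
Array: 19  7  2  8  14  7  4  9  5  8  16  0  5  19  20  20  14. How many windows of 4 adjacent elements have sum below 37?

19 7 2 8 → sum 36  < 37 ✓
7 2 8 14 → sum 31  < 37 ✓
2 8 14 7 → sum 31  < 37 ✓
8 14 7 4 → sum 33  < 37 ✓
14 7 4 9 → sum 34  < 37 ✓
7 4 9 5 → sum 25  < 37 ✓
4 9 5 8 → sum 26  < 37 ✓
9 5 8 16 → sum 38
5 8 16 0 → sum 29  < 37 ✓
8 16 0 5 → sum 29  < 37 ✓
16 0 5 19 → sum 40
0 5 19 20 → sum 44
5 19 20 20 → sum 64
19 20 20 14 → sum 73
9 windows satisfy the condition.

9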